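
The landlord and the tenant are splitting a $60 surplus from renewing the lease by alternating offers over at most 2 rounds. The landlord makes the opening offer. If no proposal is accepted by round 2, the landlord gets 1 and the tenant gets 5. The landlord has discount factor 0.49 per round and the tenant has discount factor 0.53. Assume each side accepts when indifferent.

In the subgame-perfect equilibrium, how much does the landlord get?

28.73

Solve by backward induction from round 2.
Round 2 (the tenant proposes): the landlord gets 1 if talks fail, so the tenant offers 1 and keeps 59.
Round 1 (the landlord proposes): the tenant can get 59 next round, worth 0.53 × 59 = 31.27 now. The landlord offers 31.27 and keeps 60 − 31.27 = 28.73.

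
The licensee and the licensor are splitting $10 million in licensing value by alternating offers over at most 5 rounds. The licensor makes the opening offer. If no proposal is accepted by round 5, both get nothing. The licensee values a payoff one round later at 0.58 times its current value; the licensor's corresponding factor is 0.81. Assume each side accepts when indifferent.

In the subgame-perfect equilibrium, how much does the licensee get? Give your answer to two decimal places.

1.62

Round 5 (the licensor proposes): rejection yields 0 for the licensee; the licensor offers 0 and keeps 10.
Round 4 (the licensee proposes): the licensor can get 10 next round, worth 0.81 × 10 = 8.1 now, so the licensee offers 8.1, keeping 1.9.
Round 3 (the licensor proposes): the licensee can get 1.9 next round, worth 0.58 × 1.9 = 1.102 now. The licensor offers 1.102 and keeps 10 − 1.102 = 8.898.
Round 2 (the licensee proposes): the licensor can get 8.898 next round, worth 0.81 × 8.898 = 7.20738 now; the licensee offers that and keeps 2.79262.
Round 1 (the licensor proposes): the licensee can get 2.79262 next round, worth 0.58 × 2.79262 = 1.6197196 now; the licensor offers that and keeps 8.3802804.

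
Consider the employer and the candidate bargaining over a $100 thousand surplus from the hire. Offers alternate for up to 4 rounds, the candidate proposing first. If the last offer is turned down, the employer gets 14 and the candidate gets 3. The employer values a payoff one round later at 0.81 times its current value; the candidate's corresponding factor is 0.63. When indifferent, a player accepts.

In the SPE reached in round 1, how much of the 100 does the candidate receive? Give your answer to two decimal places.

29.94

Round 4 (the employer proposes): the candidate gets 3 if talks fail, so the employer offers 3 and keeps 97.
Round 3 (the candidate proposes): the employer can get 97 next round, worth 0.81 × 97 = 78.57 now; the candidate offers that and keeps 21.43.
Round 2 (the employer proposes): the candidate can get 21.43 next round, worth 0.63 × 21.43 = 13.5009 now, so the employer offers 13.5009, keeping 86.4991.
Round 1 (the candidate proposes): the employer can get 86.4991 next round, worth 0.81 × 86.4991 = 70.064271 now, so the candidate offers 70.064271, keeping 29.935729.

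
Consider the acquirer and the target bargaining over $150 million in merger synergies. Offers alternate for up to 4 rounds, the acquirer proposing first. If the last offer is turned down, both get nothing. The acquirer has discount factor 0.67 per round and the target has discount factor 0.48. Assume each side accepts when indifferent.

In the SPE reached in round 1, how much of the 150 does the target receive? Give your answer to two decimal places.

46.92

Round 4 (the target proposes): rejection yields 0 for the acquirer; the target offers 0 and keeps 150.
Round 3 (the acquirer proposes): the target can get 150 next round, worth 0.48 × 150 = 72 now; the acquirer offers that and keeps 78.
Round 2 (the target proposes): the acquirer can get 78 next round, worth 0.67 × 78 = 52.26 now; the target offers that and keeps 97.74.
Round 1 (the acquirer proposes): the target can get 97.74 next round, worth 0.48 × 97.74 = 46.9152 now. The acquirer offers 46.9152 and keeps 150 − 46.9152 = 103.0848.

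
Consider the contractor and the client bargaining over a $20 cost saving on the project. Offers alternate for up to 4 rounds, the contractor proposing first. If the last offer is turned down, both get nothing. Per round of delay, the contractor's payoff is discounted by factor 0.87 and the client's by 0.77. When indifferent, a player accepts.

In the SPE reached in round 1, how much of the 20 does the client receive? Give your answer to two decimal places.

12.32

Work backward from the last round.
Round 4 (the client proposes): the contractor will accept anything ≥ 0, so the client offers 0 and keeps 20.
Round 3 (the contractor proposes): the client can get 20 next round, worth 0.77 × 20 = 15.4 now, so the contractor offers 15.4, keeping 4.6.
Round 2 (the client proposes): the contractor can get 4.6 next round, worth 0.87 × 4.6 = 4.002 now; the client offers that and keeps 15.998.
Round 1 (the contractor proposes): the client can get 15.998 next round, worth 0.77 × 15.998 = 12.31846 now; the contractor offers that and keeps 7.68154.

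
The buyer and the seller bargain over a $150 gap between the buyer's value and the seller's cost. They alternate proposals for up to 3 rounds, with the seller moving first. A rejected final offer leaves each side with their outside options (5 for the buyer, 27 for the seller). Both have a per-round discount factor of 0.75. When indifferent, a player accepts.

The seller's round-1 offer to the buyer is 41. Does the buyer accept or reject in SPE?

Round 3 (the seller proposes): the buyer gets 5 if talks fail, so the seller offers 5 and keeps 145.
Round 2 (the buyer proposes): the seller can get 145 next round, worth 0.75 × 145 = 108.75 now, so the buyer offers 108.75, keeping 41.25.
So by rejecting in round 1, the buyer gets 41.25 next round, worth 0.75 × 41.25 = 30.9375 now.
Offer 41 ≥ 30.9375, so the buyer accepts.

Accept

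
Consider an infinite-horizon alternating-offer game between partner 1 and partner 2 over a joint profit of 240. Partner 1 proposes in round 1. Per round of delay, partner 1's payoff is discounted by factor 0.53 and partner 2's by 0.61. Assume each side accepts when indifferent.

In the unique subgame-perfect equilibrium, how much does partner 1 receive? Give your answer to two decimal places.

138.32

Let x be partner 1's share when partner 1 proposes and y be partner 2's share when partner 2 proposes.
Partner 2 accepts iff offered ≥ 0.61·y, so x = 240 − 0.61y. Symmetrically y = 240 − 0.53x.
Substituting: x = 240 − 0.61(240 − 0.53x), giving x(1 − 0.53·0.61) = 240(1 − 0.61).
So x = 240 × 0.39 / 0.6767 ≈ 138.3183, and partner 2 receives 240 − x ≈ 101.6817.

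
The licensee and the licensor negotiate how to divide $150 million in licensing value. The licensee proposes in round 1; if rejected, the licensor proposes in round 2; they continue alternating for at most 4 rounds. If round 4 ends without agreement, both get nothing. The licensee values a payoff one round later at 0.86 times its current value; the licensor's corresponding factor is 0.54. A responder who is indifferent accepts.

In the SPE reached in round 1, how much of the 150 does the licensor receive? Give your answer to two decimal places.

48.96

By backward induction:
Round 4 (the licensor proposes): rejection yields 0 for the licensee; the licensor offers 0 and keeps 150.
Round 3 (the licensee proposes): the licensor can get 150 next round, worth 0.54 × 150 = 81 now, so the licensee offers 81, keeping 69.
Round 2 (the licensor proposes): the licensee can get 69 next round, worth 0.86 × 69 = 59.34 now, so the licensor offers 59.34, keeping 90.66.
Round 1 (the licensee proposes): the licensor can get 90.66 next round, worth 0.54 × 90.66 = 48.9564 now; the licensee offers that and keeps 101.0436.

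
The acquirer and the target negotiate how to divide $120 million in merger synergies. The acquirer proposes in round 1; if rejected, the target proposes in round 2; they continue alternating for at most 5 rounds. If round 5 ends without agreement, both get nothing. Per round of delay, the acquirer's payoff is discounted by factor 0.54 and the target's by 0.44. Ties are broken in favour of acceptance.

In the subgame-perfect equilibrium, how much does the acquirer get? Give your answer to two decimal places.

89.94

Round 5 (the acquirer proposes): the target will accept anything ≥ 0, so the acquirer offers 0 and keeps 120.
Round 4 (the target proposes): the acquirer can get 120 next round, worth 0.54 × 120 = 64.8 now, so the target offers 64.8, keeping 55.2.
Round 3 (the acquirer proposes): the target can get 55.2 next round, worth 0.44 × 55.2 = 24.288 now; the acquirer offers that and keeps 95.712.
Round 2 (the target proposes): the acquirer can get 95.712 next round, worth 0.54 × 95.712 = 51.68448 now; the target offers that and keeps 68.31552.
Round 1 (the acquirer proposes): the target can get 68.31552 next round, worth 0.44 × 68.31552 = 30.0588288 now, so the acquirer offers 30.0588288, keeping 89.9411712.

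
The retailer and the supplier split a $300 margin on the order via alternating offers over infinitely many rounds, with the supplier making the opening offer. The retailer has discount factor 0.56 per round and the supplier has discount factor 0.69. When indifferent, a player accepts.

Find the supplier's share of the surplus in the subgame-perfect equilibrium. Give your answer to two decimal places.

215.12

Let x be the supplier's share when the supplier proposes and y be the retailer's share when the retailer proposes.
The retailer accepts iff offered ≥ 0.56·y, so x = 300 − 0.56y. Symmetrically y = 300 − 0.69x.
Substituting: x = 300 − 0.56(300 − 0.69x), giving x(1 − 0.69·0.56) = 300(1 − 0.56).
So x = 300 × 0.44 / 0.6136 ≈ 215.1239, and the retailer receives 300 − x ≈ 84.8761.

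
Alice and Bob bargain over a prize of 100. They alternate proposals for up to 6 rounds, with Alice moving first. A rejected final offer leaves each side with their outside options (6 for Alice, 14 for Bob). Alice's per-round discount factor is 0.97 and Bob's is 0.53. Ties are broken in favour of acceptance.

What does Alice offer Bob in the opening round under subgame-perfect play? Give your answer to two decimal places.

By backward induction:
Round 6 (Bob proposes): Alice gets 6 if talks fail, so Bob offers 6 and keeps 94.
Round 5 (Alice proposes): Bob can get 94 next round, worth 0.53 × 94 = 49.82 now. Alice offers 49.82 and keeps 100 − 49.82 = 50.18.
Round 4 (Bob proposes): Alice can get 50.18 next round, worth 0.97 × 50.18 = 48.6746 now, so Bob offers 48.6746, keeping 51.3254.
Round 3 (Alice proposes): Bob can get 51.3254 next round, worth 0.53 × 51.3254 = 27.202462 now, so Alice offers 27.202462, keeping 72.797538.
Round 2 (Bob proposes): Alice can get 72.797538 next round, worth 0.97 × 72.797538 = 70.61361186 now. Bob offers 70.61361186 and keeps 100 − 70.61361186 = 29.38638814.
Round 1 (Alice proposes): Bob can get 29.38638814 next round, worth 0.53 × 29.38638814 = 15.5747857142 now. Alice offers 15.5747857142 and keeps 100 − 15.5747857142 = 84.4252142858.

15.57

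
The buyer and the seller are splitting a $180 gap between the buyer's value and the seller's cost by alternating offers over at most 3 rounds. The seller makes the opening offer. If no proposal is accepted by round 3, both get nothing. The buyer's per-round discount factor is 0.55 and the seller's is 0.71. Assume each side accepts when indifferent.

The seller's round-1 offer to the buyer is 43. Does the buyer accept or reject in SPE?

Round 3 (the seller proposes): the buyer will accept anything ≥ 0, so the seller offers 0 and keeps 180.
Round 2 (the buyer proposes): the seller can get 180 next round, worth 0.71 × 180 = 127.8 now; the buyer offers that and keeps 52.2.
So by rejecting in round 1, the buyer gets 52.2 next round, worth 0.55 × 52.2 = 28.71 now.
Offer 43 ≥ 28.71, so the buyer accepts.

Accept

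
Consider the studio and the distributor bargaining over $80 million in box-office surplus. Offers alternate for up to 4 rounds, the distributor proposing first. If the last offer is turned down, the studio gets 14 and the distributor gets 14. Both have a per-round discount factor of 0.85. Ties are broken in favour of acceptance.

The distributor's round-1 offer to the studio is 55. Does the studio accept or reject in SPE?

Accept

Round 4 (the studio proposes): the distributor gets 14 if talks fail, so the studio offers 14 and keeps 66.
Round 3 (the distributor proposes): the studio can get 66 next round, worth 0.85 × 66 = 56.1 now. The distributor offers 56.1 and keeps 80 − 56.1 = 23.9.
Round 2 (the studio proposes): the distributor can get 23.9 next round, worth 0.85 × 23.9 = 20.315 now; the studio offers that and keeps 59.685.
So by rejecting in round 1, the studio gets 59.685 next round, worth 0.85 × 59.685 = 50.73225 now.
Offer 55 ≥ 50.73225, so the studio accepts.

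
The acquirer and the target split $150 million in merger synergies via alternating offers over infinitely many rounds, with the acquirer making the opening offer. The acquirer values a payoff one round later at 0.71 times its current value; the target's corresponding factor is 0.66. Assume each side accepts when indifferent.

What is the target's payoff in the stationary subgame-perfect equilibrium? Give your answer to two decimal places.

Let x be the acquirer's share when the acquirer proposes and y be the target's share when the target proposes.
The target accepts iff offered ≥ 0.66·y, so x = 150 − 0.66y. Symmetrically y = 150 − 0.71x.
Substituting: x = 150 − 0.66(150 − 0.71x), giving x(1 − 0.71·0.66) = 150(1 − 0.66).
So x = 150 × 0.34 / 0.5314 ≈ 95.9729, and the target receives 150 − x ≈ 54.0271.

54.03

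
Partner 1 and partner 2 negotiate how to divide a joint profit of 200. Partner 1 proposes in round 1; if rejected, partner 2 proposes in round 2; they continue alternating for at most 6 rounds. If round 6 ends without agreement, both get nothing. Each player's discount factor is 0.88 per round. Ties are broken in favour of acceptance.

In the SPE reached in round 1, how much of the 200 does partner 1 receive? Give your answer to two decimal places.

56.98

Round 6 (partner 2 proposes): rejection yields 0 for partner 1; partner 2 offers 0 and keeps 200.
Round 5 (partner 1 proposes): partner 2 can get 200 next round, worth 0.88 × 200 = 176 now. Partner 1 offers 176 and keeps 200 − 176 = 24.
Round 4 (partner 2 proposes): partner 1 can get 24 next round, worth 0.88 × 24 = 21.12 now, so partner 2 offers 21.12, keeping 178.88.
Round 3 (partner 1 proposes): partner 2 can get 178.88 next round, worth 0.88 × 178.88 = 157.4144 now; partner 1 offers that and keeps 42.5856.
Round 2 (partner 2 proposes): partner 1 can get 42.5856 next round, worth 0.88 × 42.5856 = 37.475328 now, so partner 2 offers 37.475328, keeping 162.524672.
Round 1 (partner 1 proposes): partner 2 can get 162.524672 next round, worth 0.88 × 162.524672 = 143.02171136 now, so partner 1 offers 143.02171136, keeping 56.97828864.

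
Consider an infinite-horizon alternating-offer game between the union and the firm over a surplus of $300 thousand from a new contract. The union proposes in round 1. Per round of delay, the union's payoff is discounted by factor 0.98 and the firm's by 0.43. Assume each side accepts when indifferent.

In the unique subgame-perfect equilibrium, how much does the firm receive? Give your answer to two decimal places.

4.46

When the union proposes, the firm accepts any offer worth at least 0.43 times what the firm would get by proposing next round; and vice versa.
This gives x = 300 − 0.43y and y = 300 − 0.98x, where x and y are each side's share when it proposes.
Hence (1 − 0.43·0.98)x = 300(1 − 0.43), i.e. 0.5786·x = 171.
x ≈ 295.5410; the firm's share is 300 − x ≈ 4.4590.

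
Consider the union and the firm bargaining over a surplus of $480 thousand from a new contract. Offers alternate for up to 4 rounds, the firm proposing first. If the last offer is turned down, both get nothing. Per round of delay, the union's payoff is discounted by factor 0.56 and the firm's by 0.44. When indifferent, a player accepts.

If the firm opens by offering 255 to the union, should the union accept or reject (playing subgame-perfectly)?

Accept

Round 4 (the union proposes): rejection yields 0 for the firm; the union offers 0 and keeps 480.
Round 3 (the firm proposes): the union can get 480 next round, worth 0.56 × 480 = 268.8 now. The firm offers 268.8 and keeps 480 − 268.8 = 211.2.
Round 2 (the union proposes): the firm can get 211.2 next round, worth 0.44 × 211.2 = 92.928 now. The union offers 92.928 and keeps 480 − 92.928 = 387.072.
So by rejecting in round 1, the union gets 387.072 next round, worth 0.56 × 387.072 = 216.76032 now.
Offer 255 ≥ 216.76032, so the union accepts.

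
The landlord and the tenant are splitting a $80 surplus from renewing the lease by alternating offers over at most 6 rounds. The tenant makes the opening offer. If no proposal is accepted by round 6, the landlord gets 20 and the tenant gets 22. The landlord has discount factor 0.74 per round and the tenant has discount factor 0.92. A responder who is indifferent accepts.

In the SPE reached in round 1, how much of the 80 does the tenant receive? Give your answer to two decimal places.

52.15

Solve by backward induction from round 6.
Round 6 (the landlord proposes): the tenant gets 22 if talks fail, so the landlord offers 22 and keeps 58.
Round 5 (the tenant proposes): the landlord can get 58 next round, worth 0.74 × 58 = 42.92 now; the tenant offers that and keeps 37.08.
Round 4 (the landlord proposes): the tenant can get 37.08 next round, worth 0.92 × 37.08 = 34.1136 now, so the landlord offers 34.1136, keeping 45.8864.
Round 3 (the tenant proposes): the landlord can get 45.8864 next round, worth 0.74 × 45.8864 = 33.955936 now; the tenant offers that and keeps 46.044064.
Round 2 (the landlord proposes): the tenant can get 46.044064 next round, worth 0.92 × 46.044064 = 42.36053888 now, so the landlord offers 42.36053888, keeping 37.63946112.
Round 1 (the tenant proposes): the landlord can get 37.63946112 next round, worth 0.74 × 37.63946112 = 27.8532012288 now, so the tenant offers 27.8532012288, keeping 52.1467987712.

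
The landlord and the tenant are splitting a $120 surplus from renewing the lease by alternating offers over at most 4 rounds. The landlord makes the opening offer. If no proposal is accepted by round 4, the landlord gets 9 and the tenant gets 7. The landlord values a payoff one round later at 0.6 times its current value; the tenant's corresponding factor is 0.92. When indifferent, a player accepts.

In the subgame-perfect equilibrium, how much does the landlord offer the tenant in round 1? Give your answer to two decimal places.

100.53

Solve by backward induction from round 4.
Round 4 (the tenant proposes): the landlord gets 9 if talks fail, so the tenant offers 9 and keeps 111.
Round 3 (the landlord proposes): the tenant can get 111 next round, worth 0.92 × 111 = 102.12 now, so the landlord offers 102.12, keeping 17.88.
Round 2 (the tenant proposes): the landlord can get 17.88 next round, worth 0.6 × 17.88 = 10.728 now. The tenant offers 10.728 and keeps 120 − 10.728 = 109.272.
Round 1 (the landlord proposes): the tenant can get 109.272 next round, worth 0.92 × 109.272 = 100.53024 now, so the landlord offers 100.53024, keeping 19.46976.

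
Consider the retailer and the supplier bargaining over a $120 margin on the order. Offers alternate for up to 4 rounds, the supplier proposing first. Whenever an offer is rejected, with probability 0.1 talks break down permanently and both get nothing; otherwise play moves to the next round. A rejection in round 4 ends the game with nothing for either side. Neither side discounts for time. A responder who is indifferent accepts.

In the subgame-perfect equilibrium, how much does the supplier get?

21.72

By backward induction:
Round 4 (the retailer proposes): rejection yields 0 for the supplier; the retailer offers 0 and keeps 120.
Round 3 (the supplier proposes): rejecting gives the retailer an expected 0.9 × 120 = 108; the supplier offers that and keeps 12.
Round 2 (the retailer proposes): rejecting gives the supplier an expected 0.9 × 12 = 10.8, so the retailer offers 10.8, keeping 109.2.
Round 1 (the supplier proposes): rejecting gives the retailer an expected 0.9 × 109.2 = 98.28, so the supplier offers 98.28, keeping 21.72.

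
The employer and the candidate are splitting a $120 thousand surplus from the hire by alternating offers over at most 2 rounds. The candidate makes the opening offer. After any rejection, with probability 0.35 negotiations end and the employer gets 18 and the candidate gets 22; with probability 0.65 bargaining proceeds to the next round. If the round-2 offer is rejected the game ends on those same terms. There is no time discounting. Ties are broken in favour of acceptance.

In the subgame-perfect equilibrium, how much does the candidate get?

Round 2 (the employer proposes): the candidate gets 22 if talks fail, so the employer offers 22 and keeps 98.
Round 1 (the candidate proposes): rejecting gives the employer an expected 0.65 × 98 + 0.35 × 18 = 70. The candidate offers 70 and keeps 120 − 70 = 50.

50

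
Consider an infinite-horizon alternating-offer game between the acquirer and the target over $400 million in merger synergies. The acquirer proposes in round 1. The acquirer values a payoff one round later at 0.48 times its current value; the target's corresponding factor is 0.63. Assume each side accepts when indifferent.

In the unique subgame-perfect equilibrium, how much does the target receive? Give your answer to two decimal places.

Let x be the acquirer's share when the acquirer proposes and y be the target's share when the target proposes.
The target accepts iff offered ≥ 0.63·y, so x = 400 − 0.63y. Symmetrically y = 400 − 0.48x.
Substituting: x = 400 − 0.63(400 − 0.48x), giving x(1 − 0.48·0.63) = 400(1 − 0.63).
So x = 400 × 0.37 / 0.6976 ≈ 212.1560, and the target receives 400 − x ≈ 187.8440.

187.84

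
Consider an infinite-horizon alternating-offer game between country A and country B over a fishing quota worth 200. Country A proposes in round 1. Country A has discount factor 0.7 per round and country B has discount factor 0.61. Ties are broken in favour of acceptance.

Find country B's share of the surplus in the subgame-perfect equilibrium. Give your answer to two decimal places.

63.87

In a stationary SPE each proposer offers the other exactly their discounted continuation value.
If country A keeps x when proposing and country B keeps y when proposing, then x = 200 − 0.61y and y = 200 − 0.7x.
Solving: x = 200(1 − 0.61) / (1 − 0.7·0.61) = 78 / 0.573 ≈ 136.1257.
Country B gets 200 − 136.1257 ≈ 63.8743.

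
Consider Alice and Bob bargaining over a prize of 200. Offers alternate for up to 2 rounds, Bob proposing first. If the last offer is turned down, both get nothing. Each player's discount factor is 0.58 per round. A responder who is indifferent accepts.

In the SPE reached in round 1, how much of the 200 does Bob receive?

Round 2 (Alice proposes): Bob will accept anything ≥ 0, so Alice offers 0 and keeps 200.
Round 1 (Bob proposes): Alice can get 200 next round, worth 0.58 × 200 = 116 now; Bob offers that and keeps 84.

84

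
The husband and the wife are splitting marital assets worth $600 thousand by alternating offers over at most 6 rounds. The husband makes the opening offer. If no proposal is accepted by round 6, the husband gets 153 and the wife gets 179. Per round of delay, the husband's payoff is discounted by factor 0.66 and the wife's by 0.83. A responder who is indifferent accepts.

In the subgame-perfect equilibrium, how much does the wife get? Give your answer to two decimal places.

373.41

Round 6 (the wife proposes): the husband gets 153 if talks fail, so the wife offers 153 and keeps 447.
Round 5 (the husband proposes): the wife can get 447 next round, worth 0.83 × 447 = 371.01 now; the husband offers that and keeps 228.99.
Round 4 (the wife proposes): the husband can get 228.99 next round, worth 0.66 × 228.99 = 151.1334 now; the wife offers that and keeps 448.8666.
Round 3 (the husband proposes): the wife can get 448.8666 next round, worth 0.83 × 448.8666 = 372.559278 now; the husband offers that and keeps 227.440722.
Round 2 (the wife proposes): the husband can get 227.440722 next round, worth 0.66 × 227.440722 = 150.11087652 now, so the wife offers 150.11087652, keeping 449.88912348.
Round 1 (the husband proposes): the wife can get 449.88912348 next round, worth 0.83 × 449.88912348 = 373.4079724884 now; the husband offers that and keeps 226.5920275116.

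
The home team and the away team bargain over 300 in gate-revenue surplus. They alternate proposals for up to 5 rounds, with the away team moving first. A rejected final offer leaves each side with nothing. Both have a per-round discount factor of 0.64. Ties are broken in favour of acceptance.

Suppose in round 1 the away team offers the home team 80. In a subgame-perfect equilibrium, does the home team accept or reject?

Work out the home team's continuation value if the offer is rejected.
Round 5 (the away team proposes): rejection yields 0 for the home team; the away team offers 0 and keeps 300.
Round 4 (the home team proposes): the away team can get 300 next round, worth 0.64 × 300 = 192 now, so the home team offers 192, keeping 108.
Round 3 (the away team proposes): the home team can get 108 next round, worth 0.64 × 108 = 69.12 now. The away team offers 69.12 and keeps 300 − 69.12 = 230.88.
Round 2 (the home team proposes): the away team can get 230.88 next round, worth 0.64 × 230.88 = 147.7632 now; the home team offers that and keeps 152.2368.
So by rejecting in round 1, the home team gets 152.2368 next round, worth 0.64 × 152.2368 = 97.431552 now.
Offer 80 < 97.431552, so the home team rejects.

Reject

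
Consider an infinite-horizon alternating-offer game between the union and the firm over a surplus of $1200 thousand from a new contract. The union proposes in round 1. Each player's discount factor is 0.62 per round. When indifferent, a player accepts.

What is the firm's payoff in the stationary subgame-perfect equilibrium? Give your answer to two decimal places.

459.26

Let x be the union's share when the union proposes and y be the firm's share when the firm proposes.
The firm accepts iff offered ≥ 0.62·y, so x = 1200 − 0.62y. Symmetrically y = 1200 − 0.62x.
Substituting: x = 1200 − 0.62(1200 − 0.62x), giving x(1 − 0.62·0.62) = 1200(1 − 0.62).
So x = 1200 × 0.38 / 0.6156 ≈ 740.7407, and the firm receives 1200 − x ≈ 459.2593.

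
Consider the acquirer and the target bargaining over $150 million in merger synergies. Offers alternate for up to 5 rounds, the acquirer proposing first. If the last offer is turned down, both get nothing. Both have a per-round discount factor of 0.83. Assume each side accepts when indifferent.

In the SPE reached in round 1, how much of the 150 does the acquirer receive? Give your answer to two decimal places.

114.25

Round 5 (the acquirer proposes): rejection yields 0 for the target; the acquirer offers 0 and keeps 150.
Round 4 (the target proposes): the acquirer can get 150 next round, worth 0.83 × 150 = 124.5 now; the target offers that and keeps 25.5.
Round 3 (the acquirer proposes): the target can get 25.5 next round, worth 0.83 × 25.5 = 21.165 now, so the acquirer offers 21.165, keeping 128.835.
Round 2 (the target proposes): the acquirer can get 128.835 next round, worth 0.83 × 128.835 = 106.93305 now; the target offers that and keeps 43.06695.
Round 1 (the acquirer proposes): the target can get 43.06695 next round, worth 0.83 × 43.06695 = 35.7455685 now. The acquirer offers 35.7455685 and keeps 150 − 35.7455685 = 114.2544315.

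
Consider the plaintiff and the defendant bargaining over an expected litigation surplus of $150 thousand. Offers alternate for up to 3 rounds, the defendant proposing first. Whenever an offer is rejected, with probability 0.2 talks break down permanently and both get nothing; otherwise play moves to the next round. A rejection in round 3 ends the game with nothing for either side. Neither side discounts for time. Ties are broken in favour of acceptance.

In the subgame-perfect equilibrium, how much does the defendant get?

126

Round 3 (the defendant proposes): the plaintiff will accept anything ≥ 0, so the defendant offers 0 and keeps 150.
Round 2 (the plaintiff proposes): rejecting gives the defendant an expected 0.8 × 150 = 120; the plaintiff offers that and keeps 30.
Round 1 (the defendant proposes): rejecting gives the plaintiff an expected 0.8 × 30 = 24, so the defendant offers 24, keeping 126.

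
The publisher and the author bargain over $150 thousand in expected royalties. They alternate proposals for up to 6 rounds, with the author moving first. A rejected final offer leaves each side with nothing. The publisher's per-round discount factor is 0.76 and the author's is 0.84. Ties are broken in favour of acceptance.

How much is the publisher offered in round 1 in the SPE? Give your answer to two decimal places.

76.35

Round 6 (the publisher proposes): rejection yields 0 for the author; the publisher offers 0 and keeps 150.
Round 5 (the author proposes): the publisher can get 150 next round, worth 0.76 × 150 = 114 now; the author offers that and keeps 36.
Round 4 (the publisher proposes): the author can get 36 next round, worth 0.84 × 36 = 30.24 now; the publisher offers that and keeps 119.76.
Round 3 (the author proposes): the publisher can get 119.76 next round, worth 0.76 × 119.76 = 91.0176 now; the author offers that and keeps 58.9824.
Round 2 (the publisher proposes): the author can get 58.9824 next round, worth 0.84 × 58.9824 = 49.545216 now. The publisher offers 49.545216 and keeps 150 − 49.545216 = 100.454784.
Round 1 (the author proposes): the publisher can get 100.454784 next round, worth 0.76 × 100.454784 = 76.34563584 now; the author offers that and keeps 73.65436416.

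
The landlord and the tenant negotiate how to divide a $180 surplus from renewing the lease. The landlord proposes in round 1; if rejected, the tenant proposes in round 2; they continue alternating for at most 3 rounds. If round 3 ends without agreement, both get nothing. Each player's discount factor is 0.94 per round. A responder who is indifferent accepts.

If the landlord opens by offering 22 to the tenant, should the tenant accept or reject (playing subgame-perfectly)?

Work out the tenant's continuation value if the offer is rejected.
Round 3 (the landlord proposes): rejection yields 0 for the tenant; the landlord offers 0 and keeps 180.
Round 2 (the tenant proposes): the landlord can get 180 next round, worth 0.94 × 180 = 169.2 now, so the tenant offers 169.2, keeping 10.8.
So by rejecting in round 1, the tenant gets 10.8 next round, worth 0.94 × 10.8 = 10.152 now.
Offer 22 ≥ 10.152, so the tenant accepts.

Accept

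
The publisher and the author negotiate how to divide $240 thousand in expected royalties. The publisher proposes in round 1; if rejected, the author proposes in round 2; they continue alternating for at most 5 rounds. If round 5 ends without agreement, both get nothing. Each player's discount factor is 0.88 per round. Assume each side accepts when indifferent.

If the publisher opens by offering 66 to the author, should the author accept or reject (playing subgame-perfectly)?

Accept

Round 5 (the publisher proposes): the author will accept anything ≥ 0, so the publisher offers 0 and keeps 240.
Round 4 (the author proposes): the publisher can get 240 next round, worth 0.88 × 240 = 211.2 now. The author offers 211.2 and keeps 240 − 211.2 = 28.8.
Round 3 (the publisher proposes): the author can get 28.8 next round, worth 0.88 × 28.8 = 25.344 now. The publisher offers 25.344 and keeps 240 − 25.344 = 214.656.
Round 2 (the author proposes): the publisher can get 214.656 next round, worth 0.88 × 214.656 = 188.89728 now; the author offers that and keeps 51.10272.
So by rejecting in round 1, the author gets 51.10272 next round, worth 0.88 × 51.10272 = 44.9703936 now.
Offer 66 ≥ 44.9703936, so the author accepts.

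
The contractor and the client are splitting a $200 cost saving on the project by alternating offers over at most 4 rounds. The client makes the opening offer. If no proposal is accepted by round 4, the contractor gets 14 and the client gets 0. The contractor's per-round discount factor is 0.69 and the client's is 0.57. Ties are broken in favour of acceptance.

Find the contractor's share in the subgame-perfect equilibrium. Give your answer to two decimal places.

113.62

Round 4 (the contractor proposes): the client will accept anything ≥ 0, so the contractor offers 0 and keeps 200.
Round 3 (the client proposes): the contractor can get 200 next round, worth 0.69 × 200 = 138 now. The client offers 138 and keeps 200 − 138 = 62.
Round 2 (the contractor proposes): the client can get 62 next round, worth 0.57 × 62 = 35.34 now; the contractor offers that and keeps 164.66.
Round 1 (the client proposes): the contractor can get 164.66 next round, worth 0.69 × 164.66 = 113.6154 now. The client offers 113.6154 and keeps 200 − 113.6154 = 86.3846.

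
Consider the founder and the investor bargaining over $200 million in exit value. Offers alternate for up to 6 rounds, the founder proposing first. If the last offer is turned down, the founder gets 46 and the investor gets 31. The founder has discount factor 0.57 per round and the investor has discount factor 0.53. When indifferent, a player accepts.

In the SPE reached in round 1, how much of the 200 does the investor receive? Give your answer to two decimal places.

Round 6 (the investor proposes): the founder gets 46 if talks fail, so the investor offers 46 and keeps 154.
Round 5 (the founder proposes): the investor can get 154 next round, worth 0.53 × 154 = 81.62 now, so the founder offers 81.62, keeping 118.38.
Round 4 (the investor proposes): the founder can get 118.38 next round, worth 0.57 × 118.38 = 67.4766 now; the investor offers that and keeps 132.5234.
Round 3 (the founder proposes): the investor can get 132.5234 next round, worth 0.53 × 132.5234 = 70.237402 now. The founder offers 70.237402 and keeps 200 − 70.237402 = 129.762598.
Round 2 (the investor proposes): the founder can get 129.762598 next round, worth 0.57 × 129.762598 = 73.96468086 now, so the investor offers 73.96468086, keeping 126.03531914.
Round 1 (the founder proposes): the investor can get 126.03531914 next round, worth 0.53 × 126.03531914 = 66.7987191442 now, so the founder offers 66.7987191442, keeping 133.2012808558.

66.80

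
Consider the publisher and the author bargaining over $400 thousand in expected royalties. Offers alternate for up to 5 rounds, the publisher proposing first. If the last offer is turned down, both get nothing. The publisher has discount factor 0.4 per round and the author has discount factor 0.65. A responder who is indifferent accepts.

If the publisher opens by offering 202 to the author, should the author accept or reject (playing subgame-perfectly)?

Work out the author's continuation value if the offer is rejected.
Round 5 (the publisher proposes): rejection yields 0 for the author; the publisher offers 0 and keeps 400.
Round 4 (the author proposes): the publisher can get 400 next round, worth 0.4 × 400 = 160 now; the author offers that and keeps 240.
Round 3 (the publisher proposes): the author can get 240 next round, worth 0.65 × 240 = 156 now; the publisher offers that and keeps 244.
Round 2 (the author proposes): the publisher can get 244 next round, worth 0.4 × 244 = 97.6 now. The author offers 97.6 and keeps 400 − 97.6 = 302.4.
So by rejecting in round 1, the author gets 302.4 next round, worth 0.65 × 302.4 = 196.56 now.
Offer 202 ≥ 196.56, so the author accepts.

Accept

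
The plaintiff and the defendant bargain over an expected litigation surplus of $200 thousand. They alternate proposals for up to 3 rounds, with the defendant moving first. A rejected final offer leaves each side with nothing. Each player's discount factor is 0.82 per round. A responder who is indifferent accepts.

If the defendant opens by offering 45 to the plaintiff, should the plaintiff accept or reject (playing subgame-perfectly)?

Round 3 (the defendant proposes): the plaintiff will accept anything ≥ 0, so the defendant offers 0 and keeps 200.
Round 2 (the plaintiff proposes): the defendant can get 200 next round, worth 0.82 × 200 = 164 now; the plaintiff offers that and keeps 36.
So by rejecting in round 1, the plaintiff gets 36 next round, worth 0.82 × 36 = 29.52 now.
Offer 45 ≥ 29.52, so the plaintiff accepts.

Accept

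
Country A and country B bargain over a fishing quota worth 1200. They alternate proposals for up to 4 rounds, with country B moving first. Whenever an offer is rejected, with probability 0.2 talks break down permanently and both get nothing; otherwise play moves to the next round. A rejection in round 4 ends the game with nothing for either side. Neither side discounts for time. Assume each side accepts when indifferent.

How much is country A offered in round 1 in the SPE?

By backward induction:
Round 4 (country A proposes): rejection yields 0 for country B; country A offers 0 and keeps 1200.
Round 3 (country B proposes): rejecting gives country A an expected 0.8 × 1200 = 960. Country B offers 960 and keeps 1200 − 960 = 240.
Round 2 (country A proposes): rejecting gives country B an expected 0.8 × 240 = 192. Country A offers 192 and keeps 1200 − 192 = 1008.
Round 1 (country B proposes): rejecting gives country A an expected 0.8 × 1008 = 806.4; country B offers that and keeps 393.6.

806.4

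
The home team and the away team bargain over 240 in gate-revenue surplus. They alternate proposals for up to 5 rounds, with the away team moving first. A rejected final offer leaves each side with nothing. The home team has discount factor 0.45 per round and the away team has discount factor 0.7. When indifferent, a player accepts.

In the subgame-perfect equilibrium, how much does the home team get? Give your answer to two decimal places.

By backward induction:
Round 5 (the away team proposes): rejection yields 0 for the home team; the away team offers 0 and keeps 240.
Round 4 (the home team proposes): the away team can get 240 next round, worth 0.7 × 240 = 168 now, so the home team offers 168, keeping 72.
Round 3 (the away team proposes): the home team can get 72 next round, worth 0.45 × 72 = 32.4 now. The away team offers 32.4 and keeps 240 − 32.4 = 207.6.
Round 2 (the home team proposes): the away team can get 207.6 next round, worth 0.7 × 207.6 = 145.32 now; the home team offers that and keeps 94.68.
Round 1 (the away team proposes): the home team can get 94.68 next round, worth 0.45 × 94.68 = 42.606 now, so the away team offers 42.606, keeping 197.394.

42.61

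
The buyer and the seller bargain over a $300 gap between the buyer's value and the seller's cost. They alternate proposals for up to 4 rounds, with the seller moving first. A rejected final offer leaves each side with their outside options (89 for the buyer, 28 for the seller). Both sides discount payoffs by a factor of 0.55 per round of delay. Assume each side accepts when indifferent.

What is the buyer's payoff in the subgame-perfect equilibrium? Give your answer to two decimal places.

119.50

By backward induction:
Round 4 (the buyer proposes): the seller gets 28 if talks fail, so the buyer offers 28 and keeps 272.
Round 3 (the seller proposes): the buyer can get 272 next round, worth 0.55 × 272 = 149.6 now. The seller offers 149.6 and keeps 300 − 149.6 = 150.4.
Round 2 (the buyer proposes): the seller can get 150.4 next round, worth 0.55 × 150.4 = 82.72 now, so the buyer offers 82.72, keeping 217.28.
Round 1 (the seller proposes): the buyer can get 217.28 next round, worth 0.55 × 217.28 = 119.504 now. The seller offers 119.504 and keeps 300 − 119.504 = 180.496.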